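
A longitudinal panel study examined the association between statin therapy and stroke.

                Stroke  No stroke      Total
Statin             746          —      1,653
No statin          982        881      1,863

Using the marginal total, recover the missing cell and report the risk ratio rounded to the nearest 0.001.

0.856

The missing cell is in the exposed row: 1653 − 746 = 907.
So a = 746, b = 907, c = 982, d = 881.
RR = [a/(a+b)] / [c/(c+d)] = (746/1653) / (982/1863) = 0.45130/0.52711 = 0.85618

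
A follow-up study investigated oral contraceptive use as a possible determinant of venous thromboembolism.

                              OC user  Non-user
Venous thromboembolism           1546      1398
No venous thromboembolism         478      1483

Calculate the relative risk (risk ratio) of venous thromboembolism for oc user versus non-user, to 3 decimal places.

Reading the table with exposure as columns: a = 1546 (OC user, case), b = 478 (OC user, non-case), c = 1398 (Non-user, case), d = 1483.
Risk in exposed = 1546/2024 = 0.76383; risk in unexposed = 1398/2881 = 0.48525.
RR = 0.76383 / 0.48525 = 1.57411
The risk among the exposed is 1.57 times that among the unexposed.

1.574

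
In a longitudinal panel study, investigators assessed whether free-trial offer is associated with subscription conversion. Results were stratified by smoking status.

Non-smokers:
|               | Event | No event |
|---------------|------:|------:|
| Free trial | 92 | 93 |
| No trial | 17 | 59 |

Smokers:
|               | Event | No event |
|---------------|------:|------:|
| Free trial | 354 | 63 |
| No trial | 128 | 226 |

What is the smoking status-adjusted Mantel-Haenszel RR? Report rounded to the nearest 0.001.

RR_MH = Σ(aᵢ·n₀ᵢ/nᵢ) / Σ(cᵢ·n₁ᵢ/nᵢ), with n₁ᵢ = aᵢ+bᵢ (exposed), n₀ᵢ = cᵢ+dᵢ (unexposed), nᵢ = n₁ᵢ+n₀ᵢ.
Stratum 1 (Non-smokers): n₁ = 185, n₀ = 76, n = 261; a·n₀/n = 92·76/261 = 26.7893; c·n₁/n = 17·185/261 = 12.0498
Stratum 2 (Smokers): n₁ = 417, n₀ = 354, n = 771; a·n₀/n = 354·354/771 = 162.5370; c·n₁/n = 128·417/771 = 69.2296
RR_MH = (26.7893 + 162.5370) / (12.0498 + 69.2296) = 189.3262 / 81.2794 = 2.32933

2.329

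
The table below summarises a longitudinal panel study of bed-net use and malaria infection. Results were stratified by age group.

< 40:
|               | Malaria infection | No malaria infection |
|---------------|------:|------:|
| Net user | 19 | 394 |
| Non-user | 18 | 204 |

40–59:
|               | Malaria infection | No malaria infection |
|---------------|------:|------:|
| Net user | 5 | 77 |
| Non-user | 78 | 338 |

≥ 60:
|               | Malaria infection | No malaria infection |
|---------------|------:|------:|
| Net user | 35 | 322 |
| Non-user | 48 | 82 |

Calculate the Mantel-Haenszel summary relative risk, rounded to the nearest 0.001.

0.338

RR_MH = Σ(aᵢ·n₀ᵢ/nᵢ) / Σ(cᵢ·n₁ᵢ/nᵢ), with n₁ᵢ = aᵢ+bᵢ (exposed), n₀ᵢ = cᵢ+dᵢ (unexposed), nᵢ = n₁ᵢ+n₀ᵢ.
Stratum 1 (< 40): n₁ = 413, n₀ = 222, n = 635; a·n₀/n = 19·222/635 = 6.6425; c·n₁/n = 18·413/635 = 11.7071
Stratum 2 (40–59): n₁ = 82, n₀ = 416, n = 498; a·n₀/n = 5·416/498 = 4.1767; c·n₁/n = 78·82/498 = 12.8434
Stratum 3 (≥ 60): n₁ = 357, n₀ = 130, n = 487; a·n₀/n = 35·130/487 = 9.3429; c·n₁/n = 48·357/487 = 35.1869
RR_MH = (6.6425 + 4.1767 + 9.3429) / (11.7071 + 12.8434 + 35.1869) = 20.1621 / 59.7373 = 0.33751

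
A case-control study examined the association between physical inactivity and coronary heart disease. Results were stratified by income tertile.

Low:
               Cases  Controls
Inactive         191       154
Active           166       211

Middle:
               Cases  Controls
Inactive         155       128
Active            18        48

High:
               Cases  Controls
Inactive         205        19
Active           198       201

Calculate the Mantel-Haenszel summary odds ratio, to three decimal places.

2.982

OR_MH = Σ(aᵢdᵢ/nᵢ) / Σ(bᵢcᵢ/nᵢ), where nᵢ is the stratum total.
Stratum 1 (Low): n = 722; a·d/n = 191·211/722 = 55.8186; b·c/n = 154·166/722 = 35.4072
Stratum 2 (Middle): n = 349; a·d/n = 155·48/349 = 21.3181; b·c/n = 128·18/349 = 6.6017
Stratum 3 (High): n = 623; a·d/n = 205·201/623 = 66.1396; b·c/n = 19·198/623 = 6.0385
OR_MH = (55.8186 + 21.3181 + 66.1396) / (35.4072 + 6.6017 + 6.0385) = 143.2763 / 48.0474 = 2.98197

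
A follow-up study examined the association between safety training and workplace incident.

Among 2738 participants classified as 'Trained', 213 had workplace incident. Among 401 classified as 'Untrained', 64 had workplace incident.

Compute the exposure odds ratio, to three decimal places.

0.444

From the description: a = 213, b = 2525, c = 64, d = 337.
OR = (a·d)/(b·c) = (213 × 337) / (2525 × 64) = 71781 / 161600 = 0.44419
Exposure is associated with lower odds of workplace incident (OR = 0.44 < 1).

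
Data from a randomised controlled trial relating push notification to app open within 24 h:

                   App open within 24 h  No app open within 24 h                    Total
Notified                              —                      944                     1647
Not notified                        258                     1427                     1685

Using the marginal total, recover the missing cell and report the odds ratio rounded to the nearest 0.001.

The missing cell is in the exposed row: 1647 − 944 = 703.
So a = 703, b = 944, c = 258, d = 1427.
OR = (a·d)/(b·c) = (703 × 1427) / (944 × 258) = 1003181 / 243552 = 4.11896

4.119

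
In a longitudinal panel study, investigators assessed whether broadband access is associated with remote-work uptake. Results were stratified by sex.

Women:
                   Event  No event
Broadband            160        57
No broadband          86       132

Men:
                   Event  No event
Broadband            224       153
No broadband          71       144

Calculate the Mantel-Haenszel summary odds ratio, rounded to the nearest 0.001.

3.479

OR_MH = Σ(aᵢdᵢ/nᵢ) / Σ(bᵢcᵢ/nᵢ), where nᵢ is the stratum total.
Stratum 1 (Women): n = 435; a·d/n = 160·132/435 = 48.5517; b·c/n = 57·86/435 = 11.2690
Stratum 2 (Men): n = 592; a·d/n = 224·144/592 = 54.4865; b·c/n = 153·71/592 = 18.3497
OR_MH = (48.5517 + 54.4865) / (11.2690 + 18.3497) = 103.0382 / 29.6186 = 3.47883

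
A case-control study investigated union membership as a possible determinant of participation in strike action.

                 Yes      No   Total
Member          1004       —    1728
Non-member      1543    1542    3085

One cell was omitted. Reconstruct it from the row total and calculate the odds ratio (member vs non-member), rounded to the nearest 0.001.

1.386

The missing cell is in the exposed row: 1728 − 1004 = 724.
So a = 1004, b = 724, c = 1543, d = 1542.
OR = (a·d)/(b·c) = (1004 × 1542) / (724 × 1543) = 1548168 / 1117132 = 1.38584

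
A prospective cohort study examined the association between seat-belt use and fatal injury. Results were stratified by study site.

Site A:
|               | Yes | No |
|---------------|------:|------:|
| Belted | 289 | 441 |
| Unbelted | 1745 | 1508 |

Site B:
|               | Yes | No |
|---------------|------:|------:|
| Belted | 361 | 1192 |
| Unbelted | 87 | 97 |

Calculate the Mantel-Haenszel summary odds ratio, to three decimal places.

OR_MH = Σ(aᵢdᵢ/nᵢ) / Σ(bᵢcᵢ/nᵢ), where nᵢ is the stratum total.
Stratum 1 (Site A): n = 3983; a·d/n = 289·1508/3983 = 109.4180; b·c/n = 441·1745/3983 = 193.2074
Stratum 2 (Site B): n = 1737; a·d/n = 361·97/1737 = 20.1595; b·c/n = 1192·87/1737 = 59.7029
OR_MH = (109.4180 + 20.1595) / (193.2074 + 59.7029) = 129.5775 / 252.9103 = 0.51235

0.512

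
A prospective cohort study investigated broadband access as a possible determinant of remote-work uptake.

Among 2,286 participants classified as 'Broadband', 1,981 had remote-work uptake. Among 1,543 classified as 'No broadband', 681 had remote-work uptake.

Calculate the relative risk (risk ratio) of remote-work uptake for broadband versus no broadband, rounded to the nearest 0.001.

From the description: a = 1981, b = 305, c = 681, d = 862.
Risk in exposed = 1981/2286 = 0.86658; risk in unexposed = 681/1543 = 0.44135.
RR = 0.86658 / 0.44135 = 1.96348
The risk among the exposed is 1.96 times that among the unexposed.

1.963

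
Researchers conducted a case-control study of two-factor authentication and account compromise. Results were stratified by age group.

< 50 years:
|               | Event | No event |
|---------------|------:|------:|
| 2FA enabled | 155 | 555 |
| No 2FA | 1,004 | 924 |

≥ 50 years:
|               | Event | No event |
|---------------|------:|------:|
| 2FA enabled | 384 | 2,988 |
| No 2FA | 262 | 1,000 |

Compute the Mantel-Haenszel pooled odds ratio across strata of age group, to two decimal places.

OR_MH = Σ(aᵢdᵢ/nᵢ) / Σ(bᵢcᵢ/nᵢ), where nᵢ is the stratum total.
Stratum 1 (< 50 years): n = 2638; a·d/n = 155·924/2638 = 54.2911; b·c/n = 555·1004/2638 = 211.2282
Stratum 2 (≥ 50 years): n = 4634; a·d/n = 384·1000/4634 = 82.8658; b·c/n = 2988·262/4634 = 168.9374
OR_MH = (54.2911 + 82.8658) / (211.2282 + 168.9374) = 137.1569 / 380.1656 = 0.36078

0.36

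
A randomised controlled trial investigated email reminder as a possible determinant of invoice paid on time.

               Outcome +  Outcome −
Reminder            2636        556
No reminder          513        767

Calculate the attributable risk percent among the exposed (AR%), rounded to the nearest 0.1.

Cells: a = 2636, b = 556, c = 513, d = 767.
Risk in exposed = 2636/3192 = 0.82581; risk in unexposed = 513/1280 = 0.40078.
RR = 0.82581/0.40078 = 2.06051
AR% = (RR − 1)/RR × 100 = (2.06051 − 1)/2.06051 × 100 = 51.4684%

51.5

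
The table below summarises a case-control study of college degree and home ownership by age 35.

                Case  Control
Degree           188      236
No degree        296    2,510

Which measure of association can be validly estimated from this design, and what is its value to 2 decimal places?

6.76

Cells: a = 188, b = 236, c = 296, d = 2510.
This is a case-control study: participants were sampled on outcome status, so risks in the source population cannot be estimated directly — relative risk is not valid here. The odds ratio is the appropriate measure.
OR = (a·d)/(b·c) = (188 × 2510) / (236 × 296) = 471880 / 69856 = 6.75504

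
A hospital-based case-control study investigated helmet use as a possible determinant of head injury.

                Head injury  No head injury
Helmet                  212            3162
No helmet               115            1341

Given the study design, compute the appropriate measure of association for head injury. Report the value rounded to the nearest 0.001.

Cells: a = 212, b = 3162, c = 115, d = 1341.
This is a hospital-based case-control study: participants were sampled on outcome status, so risks in the source population cannot be estimated directly — relative risk is not valid here. The odds ratio is the appropriate measure.
OR = (a·d)/(b·c) = (212 × 1341) / (3162 × 115) = 284292 / 363630 = 0.78182

0.782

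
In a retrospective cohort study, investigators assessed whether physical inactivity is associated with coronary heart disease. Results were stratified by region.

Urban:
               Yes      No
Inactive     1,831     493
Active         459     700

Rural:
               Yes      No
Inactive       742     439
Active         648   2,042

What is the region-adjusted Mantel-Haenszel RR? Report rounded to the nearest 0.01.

2.23

RR_MH = Σ(aᵢ·n₀ᵢ/nᵢ) / Σ(cᵢ·n₁ᵢ/nᵢ), with n₁ᵢ = aᵢ+bᵢ (exposed), n₀ᵢ = cᵢ+dᵢ (unexposed), nᵢ = n₁ᵢ+n₀ᵢ.
Stratum 1 (Urban): n₁ = 2324, n₀ = 1159, n = 3483; a·n₀/n = 1831·1159/3483 = 609.2819; c·n₁/n = 459·2324/3483 = 306.2636
Stratum 2 (Rural): n₁ = 1181, n₀ = 2690, n = 3871; a·n₀/n = 742·2690/3871 = 515.6239; c·n₁/n = 648·1181/3871 = 197.6978
RR_MH = (609.2819 + 515.6239) / (306.2636 + 197.6978) = 1124.9058 / 503.9613 = 2.23213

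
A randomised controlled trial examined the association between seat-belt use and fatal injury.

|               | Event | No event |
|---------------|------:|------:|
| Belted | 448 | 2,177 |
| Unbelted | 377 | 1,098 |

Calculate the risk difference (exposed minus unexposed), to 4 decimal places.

Cells: a = 448, b = 2177, c = 377, d = 1098.
Risk in exposed = 448/2625 = 0.170667; risk in unexposed = 377/1475 = 0.255593.
Risk difference = 0.170667 − 0.255593 = -0.084927

-0.0849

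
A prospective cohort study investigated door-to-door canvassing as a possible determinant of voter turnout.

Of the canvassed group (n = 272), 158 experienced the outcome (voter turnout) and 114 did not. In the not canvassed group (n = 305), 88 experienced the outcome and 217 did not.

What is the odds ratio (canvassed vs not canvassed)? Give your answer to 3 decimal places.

From the description: a = 158, b = 114, c = 88, d = 217.
OR = (a·d)/(b·c) = (158 × 217) / (114 × 88) = 34286 / 10032 = 3.41766
The odds of voter turnout are about 3.42 times as high in the canvassed group.

3.418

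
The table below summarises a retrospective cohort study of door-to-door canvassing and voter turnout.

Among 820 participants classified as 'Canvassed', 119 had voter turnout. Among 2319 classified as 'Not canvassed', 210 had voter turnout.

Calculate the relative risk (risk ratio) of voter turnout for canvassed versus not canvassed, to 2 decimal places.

From the description: a = 119, b = 701, c = 210, d = 2109.
Risk in exposed = 119/820 = 0.14512; risk in unexposed = 210/2319 = 0.09056.
RR = 0.14512 / 0.09056 = 1.60256
The risk among the exposed is 1.60 times that among the unexposed.

1.60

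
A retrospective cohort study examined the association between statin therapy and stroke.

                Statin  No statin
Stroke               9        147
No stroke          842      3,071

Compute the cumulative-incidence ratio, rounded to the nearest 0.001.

0.232

Reading the table with exposure as columns: a = 9 (Statin, case), b = 842 (Statin, non-case), c = 147 (No statin, case), d = 3071.
Risk in exposed = 9/851 = 0.01058; risk in unexposed = 147/3218 = 0.04568.
RR = 0.01058 / 0.04568 = 0.23152
The risk is 77% lower among the exposed than among the unexposed.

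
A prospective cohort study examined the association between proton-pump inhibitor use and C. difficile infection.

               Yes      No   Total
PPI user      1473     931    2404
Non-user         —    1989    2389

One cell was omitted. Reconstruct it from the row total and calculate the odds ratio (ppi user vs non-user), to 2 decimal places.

The missing cell is in the unexposed row: 2389 − 1989 = 400.
So a = 1473, b = 931, c = 400, d = 1989.
OR = (a·d)/(b·c) = (1473 × 1989) / (931 × 400) = 2929797 / 372400 = 7.86734

7.87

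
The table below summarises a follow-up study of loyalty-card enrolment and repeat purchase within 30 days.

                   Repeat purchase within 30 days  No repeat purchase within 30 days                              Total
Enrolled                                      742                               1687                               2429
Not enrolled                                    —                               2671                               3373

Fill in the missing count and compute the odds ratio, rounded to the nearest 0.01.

1.67

The missing cell is in the unexposed row: 3373 − 2671 = 702.
So a = 742, b = 1687, c = 702, d = 2671.
OR = (a·d)/(b·c) = (742 × 2671) / (1687 × 702) = 1981882 / 1184274 = 1.67350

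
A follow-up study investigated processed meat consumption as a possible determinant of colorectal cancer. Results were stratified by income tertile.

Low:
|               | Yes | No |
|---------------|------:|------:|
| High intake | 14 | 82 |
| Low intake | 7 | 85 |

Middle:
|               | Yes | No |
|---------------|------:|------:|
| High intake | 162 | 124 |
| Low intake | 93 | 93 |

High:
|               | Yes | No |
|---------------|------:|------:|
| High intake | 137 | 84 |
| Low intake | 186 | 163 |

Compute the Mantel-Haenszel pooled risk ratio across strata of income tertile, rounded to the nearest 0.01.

1.17

RR_MH = Σ(aᵢ·n₀ᵢ/nᵢ) / Σ(cᵢ·n₁ᵢ/nᵢ), with n₁ᵢ = aᵢ+bᵢ (exposed), n₀ᵢ = cᵢ+dᵢ (unexposed), nᵢ = n₁ᵢ+n₀ᵢ.
Stratum 1 (Low): n₁ = 96, n₀ = 92, n = 188; a·n₀/n = 14·92/188 = 6.8511; c·n₁/n = 7·96/188 = 3.5745
Stratum 2 (Middle): n₁ = 286, n₀ = 186, n = 472; a·n₀/n = 162·186/472 = 63.8390; c·n₁/n = 93·286/472 = 56.3517
Stratum 3 (High): n₁ = 221, n₀ = 349, n = 570; a·n₀/n = 137·349/570 = 83.8825; c·n₁/n = 186·221/570 = 72.1158
RR_MH = (6.8511 + 63.8390 + 83.8825) / (3.5745 + 56.3517 + 72.1158) = 154.5725 / 132.0420 = 1.17063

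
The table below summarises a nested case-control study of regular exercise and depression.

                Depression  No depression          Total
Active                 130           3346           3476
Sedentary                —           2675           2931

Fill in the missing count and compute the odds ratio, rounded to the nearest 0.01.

The missing cell is in the unexposed row: 2931 − 2675 = 256.
So a = 130, b = 3346, c = 256, d = 2675.
OR = (a·d)/(b·c) = (130 × 2675) / (3346 × 256) = 347750 / 856576 = 0.40598

0.41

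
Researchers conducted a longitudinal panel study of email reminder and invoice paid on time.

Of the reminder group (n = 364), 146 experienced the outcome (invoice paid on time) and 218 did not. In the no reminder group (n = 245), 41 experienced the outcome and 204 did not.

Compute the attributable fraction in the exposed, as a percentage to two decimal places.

58.28

From the description: a = 146, b = 218, c = 41, d = 204.
Risk in exposed = 146/364 = 0.40110; risk in unexposed = 41/245 = 0.16735.
RR = 0.40110/0.16735 = 2.39681
AR% = (RR − 1)/RR × 100 = (2.39681 − 1)/2.39681 × 100 = 58.2779%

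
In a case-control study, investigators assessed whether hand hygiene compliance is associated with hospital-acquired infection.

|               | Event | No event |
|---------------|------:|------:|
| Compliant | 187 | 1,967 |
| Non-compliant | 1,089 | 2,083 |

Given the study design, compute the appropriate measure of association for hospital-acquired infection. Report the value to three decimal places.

Cells: a = 187, b = 1967, c = 1089, d = 2083.
This is a case-control study: participants were sampled on outcome status, so risks in the source population cannot be estimated directly — relative risk is not valid here. The odds ratio is the appropriate measure.
OR = (a·d)/(b·c) = (187 × 2083) / (1967 × 1089) = 389521 / 2142063 = 0.18184

0.182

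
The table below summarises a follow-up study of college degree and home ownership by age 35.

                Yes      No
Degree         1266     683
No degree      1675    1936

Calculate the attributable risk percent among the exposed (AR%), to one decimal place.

28.6

Cells: a = 1266, b = 683, c = 1675, d = 1936.
Risk in exposed = 1266/1949 = 0.64956; risk in unexposed = 1675/3611 = 0.46386.
RR = 0.64956/0.46386 = 1.40034
AR% = (RR − 1)/RR × 100 = (1.40034 − 1)/1.40034 × 100 = 28.5889%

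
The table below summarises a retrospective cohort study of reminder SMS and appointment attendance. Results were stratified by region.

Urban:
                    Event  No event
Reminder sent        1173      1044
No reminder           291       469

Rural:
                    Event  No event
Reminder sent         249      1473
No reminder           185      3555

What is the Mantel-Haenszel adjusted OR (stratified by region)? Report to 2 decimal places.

OR_MH = Σ(aᵢdᵢ/nᵢ) / Σ(bᵢcᵢ/nᵢ), where nᵢ is the stratum total.
Stratum 1 (Urban): n = 2977; a·d/n = 1173·469/2977 = 184.7958; b·c/n = 1044·291/2977 = 102.0504
Stratum 2 (Rural): n = 5462; a·d/n = 249·3555/5462 = 162.0643; b·c/n = 1473·185/5462 = 49.8911
OR_MH = (184.7958 + 162.0643) / (102.0504 + 49.8911) = 346.8600 / 151.9415 = 2.28285

2.28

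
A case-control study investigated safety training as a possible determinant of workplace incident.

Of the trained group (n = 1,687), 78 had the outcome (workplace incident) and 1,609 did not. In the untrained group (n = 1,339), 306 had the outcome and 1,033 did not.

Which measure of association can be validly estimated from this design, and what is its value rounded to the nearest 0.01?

From the description: a = 78, b = 1609, c = 306, d = 1033.
This is a case-control study: participants were sampled on outcome status, so risks in the source population cannot be estimated directly — relative risk is not valid here. The odds ratio is the appropriate measure.
OR = (a·d)/(b·c) = (78 × 1033) / (1609 × 306) = 80574 / 492354 = 0.16365

0.16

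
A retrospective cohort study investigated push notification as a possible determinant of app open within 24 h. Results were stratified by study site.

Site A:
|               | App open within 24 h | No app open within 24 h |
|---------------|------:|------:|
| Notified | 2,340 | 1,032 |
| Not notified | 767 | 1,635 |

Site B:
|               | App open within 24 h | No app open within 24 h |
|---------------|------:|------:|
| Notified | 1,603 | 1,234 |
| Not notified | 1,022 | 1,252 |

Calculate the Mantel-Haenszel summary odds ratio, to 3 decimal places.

OR_MH = Σ(aᵢdᵢ/nᵢ) / Σ(bᵢcᵢ/nᵢ), where nᵢ is the stratum total.
Stratum 1 (Site A): n = 5774; a·d/n = 2340·1635/5774 = 662.6082; b·c/n = 1032·767/5774 = 137.0876
Stratum 2 (Site B): n = 5111; a·d/n = 1603·1252/5111 = 392.6738; b·c/n = 1234·1022/5111 = 246.7517
OR_MH = (662.6082 + 392.6738) / (137.0876 + 246.7517) = 1055.2821 / 383.8393 = 2.74928

2.749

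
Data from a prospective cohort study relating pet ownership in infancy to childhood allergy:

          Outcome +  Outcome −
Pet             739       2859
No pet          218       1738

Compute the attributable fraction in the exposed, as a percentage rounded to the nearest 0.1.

Cells: a = 739, b = 2859, c = 218, d = 1738.
Risk in exposed = 739/3598 = 0.20539; risk in unexposed = 218/1956 = 0.11145.
RR = 0.20539/0.11145 = 1.84287
AR% = (RR − 1)/RR × 100 = (1.84287 − 1)/1.84287 × 100 = 45.7369%

45.7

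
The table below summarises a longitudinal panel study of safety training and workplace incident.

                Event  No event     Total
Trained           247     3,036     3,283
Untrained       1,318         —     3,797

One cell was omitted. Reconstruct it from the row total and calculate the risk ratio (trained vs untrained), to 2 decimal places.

0.22

The missing cell is in the unexposed row: 3797 − 1318 = 2479.
So a = 247, b = 3036, c = 1318, d = 2479.
RR = [a/(a+b)] / [c/(c+d)] = (247/3283) / (1318/3797) = 0.07524/0.34712 = 0.21675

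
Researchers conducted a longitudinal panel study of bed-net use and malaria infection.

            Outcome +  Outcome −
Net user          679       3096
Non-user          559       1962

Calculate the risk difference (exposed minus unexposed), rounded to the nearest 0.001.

-0.042

Cells: a = 679, b = 3096, c = 559, d = 1962.
Risk in exposed = 679/3775 = 0.179868; risk in unexposed = 559/2521 = 0.221737.
Risk difference = 0.179868 − 0.221737 = -0.041870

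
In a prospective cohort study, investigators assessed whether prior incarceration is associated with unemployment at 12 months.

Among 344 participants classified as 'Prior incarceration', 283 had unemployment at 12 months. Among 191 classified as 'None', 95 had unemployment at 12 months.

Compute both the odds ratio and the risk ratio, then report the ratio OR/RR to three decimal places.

From the description: a = 283, b = 61, c = 95, d = 96.
OR = (283·96)/(61·95) = 27168/5795 = 4.68818
Risk in exposed = 283/344 = 0.82267; risk in unexposed = 95/191 = 0.49738; RR = 1.65401
OR/RR = 4.68818 / 1.65401 = 2.83443
The outcome is not rare, so the OR lies further from 1 than the RR.

2.834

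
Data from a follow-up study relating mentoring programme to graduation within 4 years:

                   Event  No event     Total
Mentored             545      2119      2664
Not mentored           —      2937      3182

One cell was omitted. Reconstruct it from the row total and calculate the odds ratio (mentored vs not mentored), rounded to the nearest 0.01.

The missing cell is in the unexposed row: 3182 − 2937 = 245.
So a = 545, b = 2119, c = 245, d = 2937.
OR = (a·d)/(b·c) = (545 × 2937) / (2119 × 245) = 1600665 / 519155 = 3.08321

3.08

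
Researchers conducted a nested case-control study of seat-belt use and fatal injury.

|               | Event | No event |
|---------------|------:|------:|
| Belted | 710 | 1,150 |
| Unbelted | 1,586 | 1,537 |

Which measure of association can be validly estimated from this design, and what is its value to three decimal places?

0.598

Cells: a = 710, b = 1150, c = 1586, d = 1537.
This is a nested case-control study: participants were sampled on outcome status, so risks in the source population cannot be estimated directly — relative risk is not valid here. The odds ratio is the appropriate measure.
OR = (a·d)/(b·c) = (710 × 1537) / (1150 × 1586) = 1091270 / 1823900 = 0.59832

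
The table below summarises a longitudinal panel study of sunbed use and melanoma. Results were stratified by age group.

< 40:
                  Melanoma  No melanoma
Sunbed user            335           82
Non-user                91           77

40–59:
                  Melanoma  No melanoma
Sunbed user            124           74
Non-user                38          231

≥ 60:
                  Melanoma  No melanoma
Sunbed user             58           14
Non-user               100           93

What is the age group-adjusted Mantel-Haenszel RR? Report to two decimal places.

1.94

RR_MH = Σ(aᵢ·n₀ᵢ/nᵢ) / Σ(cᵢ·n₁ᵢ/nᵢ), with n₁ᵢ = aᵢ+bᵢ (exposed), n₀ᵢ = cᵢ+dᵢ (unexposed), nᵢ = n₁ᵢ+n₀ᵢ.
Stratum 1 (< 40): n₁ = 417, n₀ = 168, n = 585; a·n₀/n = 335·168/585 = 96.2051; c·n₁/n = 91·417/585 = 64.8667
Stratum 2 (40–59): n₁ = 198, n₀ = 269, n = 467; a·n₀/n = 124·269/467 = 71.4261; c·n₁/n = 38·198/467 = 16.1113
Stratum 3 (≥ 60): n₁ = 72, n₀ = 193, n = 265; a·n₀/n = 58·193/265 = 42.2415; c·n₁/n = 100·72/265 = 27.1698
RR_MH = (96.2051 + 71.4261 + 42.2415) / (64.8667 + 16.1113 + 27.1698) = 209.8728 / 108.1478 = 1.94061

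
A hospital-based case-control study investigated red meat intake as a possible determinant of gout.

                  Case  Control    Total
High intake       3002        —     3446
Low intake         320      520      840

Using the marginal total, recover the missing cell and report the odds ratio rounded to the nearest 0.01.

10.99

The missing cell is in the exposed row: 3446 − 3002 = 444.
So a = 3002, b = 444, c = 320, d = 520.
OR = (a·d)/(b·c) = (3002 × 520) / (444 × 320) = 1561040 / 142080 = 10.98705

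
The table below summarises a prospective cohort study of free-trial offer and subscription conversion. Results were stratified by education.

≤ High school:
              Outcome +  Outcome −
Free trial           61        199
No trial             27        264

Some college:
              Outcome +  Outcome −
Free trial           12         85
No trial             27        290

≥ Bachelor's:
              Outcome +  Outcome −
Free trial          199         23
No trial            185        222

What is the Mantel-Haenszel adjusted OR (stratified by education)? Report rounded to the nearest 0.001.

OR_MH = Σ(aᵢdᵢ/nᵢ) / Σ(bᵢcᵢ/nᵢ), where nᵢ is the stratum total.
Stratum 1 (≤ High school): n = 551; a·d/n = 61·264/551 = 29.2269; b·c/n = 199·27/551 = 9.7514
Stratum 2 (Some college): n = 414; a·d/n = 12·290/414 = 8.4058; b·c/n = 85·27/414 = 5.5435
Stratum 3 (≥ Bachelor's): n = 629; a·d/n = 199·222/629 = 70.2353; b·c/n = 23·185/629 = 6.7647
OR_MH = (29.2269 + 8.4058 + 70.2353) / (9.7514 + 5.5435 + 6.7647) = 107.8680 / 22.0595 = 4.88985

4.890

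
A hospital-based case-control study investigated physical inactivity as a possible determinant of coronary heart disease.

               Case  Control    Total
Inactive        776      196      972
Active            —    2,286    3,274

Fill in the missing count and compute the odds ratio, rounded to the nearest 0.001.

9.161

The missing cell is in the unexposed row: 3274 − 2286 = 988.
So a = 776, b = 196, c = 988, d = 2286.
OR = (a·d)/(b·c) = (776 × 2286) / (196 × 988) = 1773936 / 193648 = 9.16062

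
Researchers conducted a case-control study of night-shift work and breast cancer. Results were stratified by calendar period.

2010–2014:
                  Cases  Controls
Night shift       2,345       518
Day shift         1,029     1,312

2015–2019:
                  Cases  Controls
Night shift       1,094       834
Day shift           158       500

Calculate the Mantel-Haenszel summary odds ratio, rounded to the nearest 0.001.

5.234

OR_MH = Σ(aᵢdᵢ/nᵢ) / Σ(bᵢcᵢ/nᵢ), where nᵢ is the stratum total.
Stratum 1 (2010–2014): n = 5204; a·d/n = 2345·1312/5204 = 591.2068; b·c/n = 518·1029/5204 = 102.4254
Stratum 2 (2015–2019): n = 2586; a·d/n = 1094·500/2586 = 211.5236; b·c/n = 834·158/2586 = 50.9559
OR_MH = (591.2068 + 211.5236) / (102.4254 + 50.9559) = 802.7304 / 153.3814 = 5.23356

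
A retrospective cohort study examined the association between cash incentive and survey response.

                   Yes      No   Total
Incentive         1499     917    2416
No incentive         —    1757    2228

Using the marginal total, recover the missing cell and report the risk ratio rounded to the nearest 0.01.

The missing cell is in the unexposed row: 2228 − 1757 = 471.
So a = 1499, b = 917, c = 471, d = 1757.
RR = [a/(a+b)] / [c/(c+d)] = (1499/2416) / (471/2228) = 0.62045/0.21140 = 2.93494

2.93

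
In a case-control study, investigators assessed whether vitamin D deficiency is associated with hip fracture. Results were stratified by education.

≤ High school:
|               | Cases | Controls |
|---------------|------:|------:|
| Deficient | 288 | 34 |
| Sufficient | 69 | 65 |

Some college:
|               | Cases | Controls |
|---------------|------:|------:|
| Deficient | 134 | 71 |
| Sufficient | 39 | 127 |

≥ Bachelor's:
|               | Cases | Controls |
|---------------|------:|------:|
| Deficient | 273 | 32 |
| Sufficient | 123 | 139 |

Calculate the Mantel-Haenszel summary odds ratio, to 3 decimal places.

OR_MH = Σ(aᵢdᵢ/nᵢ) / Σ(bᵢcᵢ/nᵢ), where nᵢ is the stratum total.
Stratum 1 (≤ High school): n = 456; a·d/n = 288·65/456 = 41.0526; b·c/n = 34·69/456 = 5.1447
Stratum 2 (Some college): n = 371; a·d/n = 134·127/371 = 45.8706; b·c/n = 71·39/371 = 7.4636
Stratum 3 (≥ Bachelor's): n = 567; a·d/n = 273·139/567 = 66.9259; b·c/n = 32·123/567 = 6.9418
OR_MH = (41.0526 + 45.8706 + 66.9259) / (5.1447 + 7.4636 + 6.9418) = 153.8492 / 19.5501 = 7.86946

7.869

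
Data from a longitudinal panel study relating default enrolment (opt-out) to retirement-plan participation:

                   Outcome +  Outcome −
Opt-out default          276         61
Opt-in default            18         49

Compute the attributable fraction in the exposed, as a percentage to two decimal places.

Cells: a = 276, b = 61, c = 18, d = 49.
Risk in exposed = 276/337 = 0.81899; risk in unexposed = 18/67 = 0.26866.
RR = 0.81899/0.26866 = 3.04847
AR% = (RR − 1)/RR × 100 = (3.04847 − 1)/3.04847 × 100 = 67.1966%

67.20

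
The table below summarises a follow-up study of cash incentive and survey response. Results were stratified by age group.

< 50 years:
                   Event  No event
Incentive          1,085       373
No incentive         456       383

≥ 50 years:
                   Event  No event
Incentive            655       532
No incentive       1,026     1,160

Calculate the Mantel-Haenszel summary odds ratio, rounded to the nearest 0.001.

1.722

OR_MH = Σ(aᵢdᵢ/nᵢ) / Σ(bᵢcᵢ/nᵢ), where nᵢ is the stratum total.
Stratum 1 (< 50 years): n = 2297; a·d/n = 1085·383/2297 = 180.9121; b·c/n = 373·456/2297 = 74.0479
Stratum 2 (≥ 50 years): n = 3373; a·d/n = 655·1160/3373 = 225.2594; b·c/n = 532·1026/3373 = 161.8239
OR_MH = (180.9121 + 225.2594) / (74.0479 + 161.8239) = 406.1715 / 235.8718 = 1.72200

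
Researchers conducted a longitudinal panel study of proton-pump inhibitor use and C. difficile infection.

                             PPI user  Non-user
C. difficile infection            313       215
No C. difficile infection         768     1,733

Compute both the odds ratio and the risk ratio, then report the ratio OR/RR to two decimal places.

Reading the table with exposure as columns: a = 313 (PPI user, case), b = 768 (PPI user, non-case), c = 215 (Non-user, case), d = 1733.
OR = (313·1733)/(768·215) = 542429/165120 = 3.28506
Risk in exposed = 313/1081 = 0.28955; risk in unexposed = 215/1948 = 0.11037; RR = 2.62343
OR/RR = 3.28506 / 2.62343 = 1.25220
The outcome is not rare, so the OR lies further from 1 than the RR.

1.25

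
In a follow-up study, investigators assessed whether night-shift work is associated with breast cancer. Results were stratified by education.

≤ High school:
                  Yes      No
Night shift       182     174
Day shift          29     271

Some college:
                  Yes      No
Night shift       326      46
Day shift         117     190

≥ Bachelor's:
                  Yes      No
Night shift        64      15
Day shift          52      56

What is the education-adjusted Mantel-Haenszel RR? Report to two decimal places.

RR_MH = Σ(aᵢ·n₀ᵢ/nᵢ) / Σ(cᵢ·n₁ᵢ/nᵢ), with n₁ᵢ = aᵢ+bᵢ (exposed), n₀ᵢ = cᵢ+dᵢ (unexposed), nᵢ = n₁ᵢ+n₀ᵢ.
Stratum 1 (≤ High school): n₁ = 356, n₀ = 300, n = 656; a·n₀/n = 182·300/656 = 83.2317; c·n₁/n = 29·356/656 = 15.7378
Stratum 2 (Some college): n₁ = 372, n₀ = 307, n = 679; a·n₀/n = 326·307/679 = 147.3962; c·n₁/n = 117·372/679 = 64.1001
Stratum 3 (≥ Bachelor's): n₁ = 79, n₀ = 108, n = 187; a·n₀/n = 64·108/187 = 36.9626; c·n₁/n = 52·79/187 = 21.9679
RR_MH = (83.2317 + 147.3962 + 36.9626) / (15.7378 + 64.1001 + 21.9679) = 267.5904 / 101.8059 = 2.62844

2.63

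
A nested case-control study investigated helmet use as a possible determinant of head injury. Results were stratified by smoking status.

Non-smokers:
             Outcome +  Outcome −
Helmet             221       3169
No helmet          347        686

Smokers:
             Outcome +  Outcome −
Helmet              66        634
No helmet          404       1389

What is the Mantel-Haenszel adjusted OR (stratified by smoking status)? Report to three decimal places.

0.202

OR_MH = Σ(aᵢdᵢ/nᵢ) / Σ(bᵢcᵢ/nᵢ), where nᵢ is the stratum total.
Stratum 1 (Non-smokers): n = 4423; a·d/n = 221·686/4423 = 34.2767; b·c/n = 3169·347/4423 = 248.6193
Stratum 2 (Smokers): n = 2493; a·d/n = 66·1389/2493 = 36.7726; b·c/n = 634·404/2493 = 102.7421
OR_MH = (34.2767 + 36.7726) / (248.6193 + 102.7421) = 71.0493 / 351.3613 = 0.20221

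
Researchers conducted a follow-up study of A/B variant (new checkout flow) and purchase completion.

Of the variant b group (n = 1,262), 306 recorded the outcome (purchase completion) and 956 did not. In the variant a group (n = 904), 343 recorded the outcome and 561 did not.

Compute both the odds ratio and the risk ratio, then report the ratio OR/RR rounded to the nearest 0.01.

From the description: a = 306, b = 956, c = 343, d = 561.
OR = (306·561)/(956·343) = 171666/327908 = 0.52352
Risk in exposed = 306/1262 = 0.24247; risk in unexposed = 343/904 = 0.37942; RR = 0.63905
OR/RR = 0.52352 / 0.63905 = 0.81921
The outcome is not rare, so the OR lies further from 1 than the RR.

0.82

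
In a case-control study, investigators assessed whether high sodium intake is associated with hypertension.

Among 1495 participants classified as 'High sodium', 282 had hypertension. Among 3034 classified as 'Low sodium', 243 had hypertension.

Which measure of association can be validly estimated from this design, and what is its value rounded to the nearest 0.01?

From the description: a = 282, b = 1213, c = 243, d = 2791.
This is a case-control study: participants were sampled on outcome status, so risks in the source population cannot be estimated directly — relative risk is not valid here. The odds ratio is the appropriate measure.
OR = (a·d)/(b·c) = (282 × 2791) / (1213 × 243) = 787062 / 294759 = 2.67019

2.67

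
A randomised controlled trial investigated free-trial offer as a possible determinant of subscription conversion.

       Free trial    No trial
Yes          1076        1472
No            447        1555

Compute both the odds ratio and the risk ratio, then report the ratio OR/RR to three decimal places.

1.750

Reading the table with exposure as columns: a = 1076 (Free trial, case), b = 447 (Free trial, non-case), c = 1472 (No trial, case), d = 1555.
OR = (1076·1555)/(447·1472) = 1673180/657984 = 2.54289
Risk in exposed = 1076/1523 = 0.70650; risk in unexposed = 1472/3027 = 0.48629; RR = 1.45284
OR/RR = 2.54289 / 1.45284 = 1.75029
The outcome is not rare, so the OR lies further from 1 than the RR.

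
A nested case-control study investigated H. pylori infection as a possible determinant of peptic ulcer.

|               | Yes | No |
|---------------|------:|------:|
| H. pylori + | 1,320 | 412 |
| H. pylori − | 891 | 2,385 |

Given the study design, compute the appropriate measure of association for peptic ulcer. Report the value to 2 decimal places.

Cells: a = 1320, b = 412, c = 891, d = 2385.
This is a nested case-control study: participants were sampled on outcome status, so risks in the source population cannot be estimated directly — relative risk is not valid here. The odds ratio is the appropriate measure.
OR = (a·d)/(b·c) = (1320 × 2385) / (412 × 891) = 3148200 / 367092 = 8.57605

8.58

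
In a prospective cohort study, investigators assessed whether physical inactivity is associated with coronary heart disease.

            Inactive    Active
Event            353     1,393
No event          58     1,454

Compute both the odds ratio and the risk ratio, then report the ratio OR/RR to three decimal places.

3.619

Reading the table with exposure as columns: a = 353 (Inactive, case), b = 58 (Inactive, non-case), c = 1393 (Active, case), d = 1454.
OR = (353·1454)/(58·1393) = 513262/80794 = 6.35272
Risk in exposed = 353/411 = 0.85888; risk in unexposed = 1393/2847 = 0.48929; RR = 1.75537
OR/RR = 6.35272 / 1.75537 = 3.61902
The outcome is not rare, so the OR lies further from 1 than the RR.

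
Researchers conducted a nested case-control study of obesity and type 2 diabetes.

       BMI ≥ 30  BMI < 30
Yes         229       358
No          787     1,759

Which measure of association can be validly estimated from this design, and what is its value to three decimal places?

1.430

Reading the table with exposure as columns: a = 229 (BMI ≥ 30, case), b = 787 (BMI ≥ 30, non-case), c = 358 (BMI < 30, case), d = 1759.
This is a nested case-control study: participants were sampled on outcome status, so risks in the source population cannot be estimated directly — relative risk is not valid here. The odds ratio is the appropriate measure.
OR = (a·d)/(b·c) = (229 × 1759) / (787 × 358) = 402811 / 281746 = 1.42970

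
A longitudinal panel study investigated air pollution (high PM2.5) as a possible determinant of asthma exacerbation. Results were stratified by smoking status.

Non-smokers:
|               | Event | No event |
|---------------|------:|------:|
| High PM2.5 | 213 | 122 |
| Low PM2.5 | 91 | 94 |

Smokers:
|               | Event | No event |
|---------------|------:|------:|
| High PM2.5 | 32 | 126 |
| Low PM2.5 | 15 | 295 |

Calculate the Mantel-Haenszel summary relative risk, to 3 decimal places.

1.523

RR_MH = Σ(aᵢ·n₀ᵢ/nᵢ) / Σ(cᵢ·n₁ᵢ/nᵢ), with n₁ᵢ = aᵢ+bᵢ (exposed), n₀ᵢ = cᵢ+dᵢ (unexposed), nᵢ = n₁ᵢ+n₀ᵢ.
Stratum 1 (Non-smokers): n₁ = 335, n₀ = 185, n = 520; a·n₀/n = 213·185/520 = 75.7788; c·n₁/n = 91·335/520 = 58.6250
Stratum 2 (Smokers): n₁ = 158, n₀ = 310, n = 468; a·n₀/n = 32·310/468 = 21.1966; c·n₁/n = 15·158/468 = 5.0641
RR_MH = (75.7788 + 21.1966) / (58.6250 + 5.0641) = 96.9754 / 63.6891 = 1.52264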